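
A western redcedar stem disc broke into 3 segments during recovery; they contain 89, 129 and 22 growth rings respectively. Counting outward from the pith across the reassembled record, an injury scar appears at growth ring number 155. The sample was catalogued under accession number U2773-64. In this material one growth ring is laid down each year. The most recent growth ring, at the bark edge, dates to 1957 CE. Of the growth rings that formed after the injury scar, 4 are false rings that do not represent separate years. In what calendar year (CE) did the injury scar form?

1876 CE

Total growth rings = 89 + 129 + 22 = 240.
240 − 155 = 85 growth rings lie beyond the injury scar toward the bark edge.
85 − 4 false = 81 true growth rings after the injury scar.
Counting back 81 years from 1957 CE places the injury scar in 1957 − 81 = 1876 CE.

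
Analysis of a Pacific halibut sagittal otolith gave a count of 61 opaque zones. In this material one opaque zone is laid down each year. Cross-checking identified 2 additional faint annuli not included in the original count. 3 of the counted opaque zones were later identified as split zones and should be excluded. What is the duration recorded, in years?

60 years

True opaque zone count = 61 − 3 + 2 = 60.
At one opaque zone per year, that is 60 years.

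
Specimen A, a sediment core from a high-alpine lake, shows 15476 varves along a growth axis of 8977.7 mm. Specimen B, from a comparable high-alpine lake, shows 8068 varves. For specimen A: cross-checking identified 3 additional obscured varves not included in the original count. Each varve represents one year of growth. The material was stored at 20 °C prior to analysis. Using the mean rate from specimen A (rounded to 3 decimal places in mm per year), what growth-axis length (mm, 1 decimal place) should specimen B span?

4679.4 mm

Specimen A: after corrections the count is 15476 + 3 = 15479 varves.
A: 8977.7 mm over 15479 years gives 8977.7 / 15479 ≈ 0.580 mm per year.
For B, 0.580 mm/year × 8068 years = 4679.4 mm.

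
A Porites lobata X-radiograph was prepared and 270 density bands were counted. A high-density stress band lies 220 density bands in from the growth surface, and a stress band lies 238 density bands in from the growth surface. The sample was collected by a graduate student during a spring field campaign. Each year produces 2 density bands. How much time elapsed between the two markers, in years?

9 yr

238 − 220 = 18 density bands lie between the two events.
18 density bands at 2 per year is 18 / 2 = 9 years.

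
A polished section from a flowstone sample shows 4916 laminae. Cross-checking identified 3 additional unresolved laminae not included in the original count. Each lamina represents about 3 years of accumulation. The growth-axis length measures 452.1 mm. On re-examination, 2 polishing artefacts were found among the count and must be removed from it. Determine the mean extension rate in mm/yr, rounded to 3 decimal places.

True lamina count = 4916 − 2 + 3 = 4917.
Multiplying by 3 years per lamina: 4917 × 3 = 14751 years.
Mean rate = 452.1 mm / 14751 years ≈ 0.031 mm/yr.

0.031 mm/yr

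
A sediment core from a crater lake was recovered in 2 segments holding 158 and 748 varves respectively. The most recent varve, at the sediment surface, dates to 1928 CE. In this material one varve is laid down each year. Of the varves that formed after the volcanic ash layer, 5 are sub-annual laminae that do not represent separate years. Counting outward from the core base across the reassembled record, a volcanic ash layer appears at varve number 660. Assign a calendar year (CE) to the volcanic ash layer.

Total varves = 158 + 748 = 906.
Between varve 660 and the sediment surface there are 906 − 660 = 246 varves.
246 − 5 false = 241 true varves after the volcanic ash layer.
Counting back 241 years from 1928 CE places the volcanic ash layer in 1928 − 241 = 1687 CE.

1687 CE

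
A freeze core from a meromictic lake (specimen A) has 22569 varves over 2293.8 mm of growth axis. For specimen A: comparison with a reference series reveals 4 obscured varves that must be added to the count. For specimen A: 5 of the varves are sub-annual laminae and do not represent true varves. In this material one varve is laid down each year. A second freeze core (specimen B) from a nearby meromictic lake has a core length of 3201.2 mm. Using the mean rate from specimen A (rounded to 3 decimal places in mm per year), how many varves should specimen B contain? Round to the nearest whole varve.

31384 varves

Specimen A: after corrections the count is 22569 − 5 + 4 = 22568 varves.
A: Extension rate ≈ 2293.8 / 22568 = 0.102 mm per year.
For B, 3201.2 / 0.102 = 31384.31 years ≈ 31384 varves.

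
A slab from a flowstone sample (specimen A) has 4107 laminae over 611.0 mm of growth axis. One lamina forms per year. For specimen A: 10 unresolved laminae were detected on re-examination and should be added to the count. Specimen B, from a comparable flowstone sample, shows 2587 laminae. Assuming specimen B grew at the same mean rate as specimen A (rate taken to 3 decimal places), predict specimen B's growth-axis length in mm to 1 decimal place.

Specimen A: after corrections the count is 4107 + 10 = 4117 laminae.
A: Extension rate ≈ 611.0 / 4117 = 0.148 mm/yr.
For B, 0.148 mm/year × 2587 years = 382.9 mm.

382.9 mm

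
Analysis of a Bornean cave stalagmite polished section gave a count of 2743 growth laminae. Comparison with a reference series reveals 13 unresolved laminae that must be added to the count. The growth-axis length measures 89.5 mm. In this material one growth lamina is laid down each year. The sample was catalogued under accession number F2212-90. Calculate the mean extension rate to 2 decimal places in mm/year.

True growth lamina count = 2743 + 13 = 2756.
Mean rate = 89.5 mm / 2756 years ≈ 0.03 mm/year.

0.03 mm/year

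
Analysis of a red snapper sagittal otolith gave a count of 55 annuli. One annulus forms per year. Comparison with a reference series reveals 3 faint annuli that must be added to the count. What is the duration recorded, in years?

True annulus count = 55 + 3 = 58.
One annulus per year makes the duration 58 years.

58 years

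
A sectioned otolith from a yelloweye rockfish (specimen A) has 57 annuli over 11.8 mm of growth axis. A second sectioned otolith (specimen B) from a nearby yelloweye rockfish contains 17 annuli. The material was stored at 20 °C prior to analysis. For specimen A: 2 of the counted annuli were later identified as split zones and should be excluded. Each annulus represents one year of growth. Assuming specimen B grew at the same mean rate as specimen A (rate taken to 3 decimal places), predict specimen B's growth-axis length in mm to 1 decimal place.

Specimen A: correcting the raw count gives 57 − 2 = 55 true annuli.
A: 11.8 mm over 55 years gives 11.8 / 55 ≈ 0.215 mm/year.
B's length ≈ 0.215 × 17 = 3.7 mm.

3.7 mm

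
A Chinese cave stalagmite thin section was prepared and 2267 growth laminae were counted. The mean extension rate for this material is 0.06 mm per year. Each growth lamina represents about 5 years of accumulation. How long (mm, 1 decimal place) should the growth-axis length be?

At 5 years per growth lamina, 2267 × 5 = 11335 years.
11335 years at 0.06 mm/year gives 0.06 × 11335 = 680.1 mm.

680.1 mm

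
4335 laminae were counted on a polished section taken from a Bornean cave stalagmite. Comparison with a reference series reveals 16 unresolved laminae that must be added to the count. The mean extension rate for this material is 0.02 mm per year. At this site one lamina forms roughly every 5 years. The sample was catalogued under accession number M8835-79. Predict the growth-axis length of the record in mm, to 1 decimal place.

435.1 mm

After corrections the count is 4335 + 16 = 4351 laminae.
4351 laminae at 5 years each span 4351 × 5 = 21755 years.
21755 years at 0.02 mm/year gives 0.02 × 21755 = 435.1 mm.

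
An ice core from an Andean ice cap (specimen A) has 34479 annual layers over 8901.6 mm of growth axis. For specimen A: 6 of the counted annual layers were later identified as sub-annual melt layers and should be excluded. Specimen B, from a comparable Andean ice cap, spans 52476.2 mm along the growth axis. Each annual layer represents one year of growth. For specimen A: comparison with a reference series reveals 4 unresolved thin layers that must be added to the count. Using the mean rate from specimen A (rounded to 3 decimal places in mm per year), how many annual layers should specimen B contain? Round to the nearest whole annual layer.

203396 annual layers

Specimen A: correcting the raw count gives 34479 − 6 + 4 = 34477 true annual layers.
A: Extension rate ≈ 8901.6 / 34477 = 0.258 mm/yr.
Specimen B: 52476.2 mm / 0.258 mm per year = 203396.12 years ≈ 203396 annual layers.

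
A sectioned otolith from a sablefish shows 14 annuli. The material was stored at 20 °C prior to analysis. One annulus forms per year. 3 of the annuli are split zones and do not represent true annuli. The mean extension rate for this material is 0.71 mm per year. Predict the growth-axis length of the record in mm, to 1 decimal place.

Correcting the raw count gives 14 − 3 = 11 true annuli.
Length ≈ 0.71 × 11 = 7.8 mm.

7.8 mm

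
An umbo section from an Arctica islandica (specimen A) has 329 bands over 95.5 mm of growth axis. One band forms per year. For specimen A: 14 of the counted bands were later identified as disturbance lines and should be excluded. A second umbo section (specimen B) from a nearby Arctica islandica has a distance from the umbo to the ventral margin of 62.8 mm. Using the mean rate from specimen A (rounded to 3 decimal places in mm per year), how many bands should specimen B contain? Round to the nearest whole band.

207 bands

Specimen A: true band count = 329 − 14 = 315.
A: Extension rate ≈ 95.5 / 315 = 0.303 mm per year.
For B, 62.8 / 0.303 = 207.26 years ≈ 207 bands.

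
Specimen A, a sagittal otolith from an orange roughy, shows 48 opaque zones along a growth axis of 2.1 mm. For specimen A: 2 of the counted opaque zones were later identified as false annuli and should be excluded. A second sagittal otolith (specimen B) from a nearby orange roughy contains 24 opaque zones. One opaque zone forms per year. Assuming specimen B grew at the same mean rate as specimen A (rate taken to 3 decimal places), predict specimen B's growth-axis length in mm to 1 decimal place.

1.1 mm

Specimen A: after corrections the count is 48 − 2 = 46 opaque zones.
A: Mean rate = 2.1 mm / 46 years ≈ 0.046 mm/year.
Length of B = 0.046 × 24 = 1.1 mm.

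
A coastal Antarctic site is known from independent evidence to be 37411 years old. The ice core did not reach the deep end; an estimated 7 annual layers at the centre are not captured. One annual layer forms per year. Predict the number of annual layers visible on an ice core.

37404 annual layers

Expected annual layers over 37411 years: 37411.
Less the 7 uncaptured annual layers: 37411 − 7 = 37404.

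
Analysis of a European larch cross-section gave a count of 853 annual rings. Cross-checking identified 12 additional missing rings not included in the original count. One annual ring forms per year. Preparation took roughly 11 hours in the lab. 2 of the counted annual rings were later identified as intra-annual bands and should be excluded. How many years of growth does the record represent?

True annual ring count = 853 − 2 + 12 = 863.
With a one-to-one annual ring periodicity this is 863 years.

863 years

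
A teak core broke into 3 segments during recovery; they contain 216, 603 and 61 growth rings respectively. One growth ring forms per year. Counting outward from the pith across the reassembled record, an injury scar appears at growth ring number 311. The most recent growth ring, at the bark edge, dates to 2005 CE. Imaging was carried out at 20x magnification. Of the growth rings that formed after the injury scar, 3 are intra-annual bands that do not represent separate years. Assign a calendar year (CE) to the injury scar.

Total growth rings = 216 + 603 + 61 = 880.
880 − 311 = 569 growth rings lie beyond the injury scar toward the bark edge.
Excluding 3 false growth rings: 569 − 3 = 566.
Counting back 566 years from 2005 CE places the injury scar in 2005 − 566 = 1439 CE.

1439 CE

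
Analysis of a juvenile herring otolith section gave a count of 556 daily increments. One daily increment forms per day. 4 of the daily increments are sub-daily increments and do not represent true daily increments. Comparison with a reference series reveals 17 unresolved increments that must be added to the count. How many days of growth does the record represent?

True daily increment count = 556 − 4 + 17 = 569.
One daily increment per day makes the duration 569 days.

569 d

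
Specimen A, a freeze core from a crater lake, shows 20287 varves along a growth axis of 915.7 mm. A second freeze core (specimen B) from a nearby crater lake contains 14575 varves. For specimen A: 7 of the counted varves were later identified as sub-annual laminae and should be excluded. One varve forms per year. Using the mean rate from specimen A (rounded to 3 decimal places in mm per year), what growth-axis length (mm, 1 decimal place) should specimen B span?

Specimen A: true varve count = 20287 − 7 = 20280.
A: Mean rate = 915.7 mm / 20280 years ≈ 0.045 mm/year.
For B, 0.045 mm/year × 14575 years = 655.9 mm.

655.9 mm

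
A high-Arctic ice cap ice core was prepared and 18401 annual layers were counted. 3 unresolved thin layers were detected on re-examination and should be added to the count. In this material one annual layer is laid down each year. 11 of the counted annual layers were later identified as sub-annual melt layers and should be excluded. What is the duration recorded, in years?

18393 yr

After corrections the count is 18401 − 11 + 3 = 18393 annual layers.
At one annual layer per year, that is 18393 years.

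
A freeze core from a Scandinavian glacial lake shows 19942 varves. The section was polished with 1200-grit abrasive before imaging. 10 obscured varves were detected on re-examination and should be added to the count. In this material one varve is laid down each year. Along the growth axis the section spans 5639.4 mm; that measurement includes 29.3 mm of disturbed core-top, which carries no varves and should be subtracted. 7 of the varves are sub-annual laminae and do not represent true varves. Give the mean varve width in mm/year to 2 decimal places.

0.28 mm/year

True varve count = 19942 − 7 + 10 = 19945.
Removing the 29.3 mm offcut leaves 5639.4 − 29.3 = 5610.1 mm.
Mean rate = 5610.1 mm / 19945 years ≈ 0.28 mm/year.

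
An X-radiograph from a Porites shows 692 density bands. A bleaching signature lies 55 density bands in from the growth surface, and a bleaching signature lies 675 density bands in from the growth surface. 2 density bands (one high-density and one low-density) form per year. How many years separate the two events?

310 years

675 − 55 = 620 density bands lie between the two events.
With 2 density bands per year, 620 / 2 = 310 years.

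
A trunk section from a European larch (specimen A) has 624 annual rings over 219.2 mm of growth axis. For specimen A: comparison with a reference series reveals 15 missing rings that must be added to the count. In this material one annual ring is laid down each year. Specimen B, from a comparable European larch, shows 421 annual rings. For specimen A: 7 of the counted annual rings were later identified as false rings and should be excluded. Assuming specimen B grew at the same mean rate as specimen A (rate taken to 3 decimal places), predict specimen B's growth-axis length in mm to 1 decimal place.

146.1 mm

Specimen A: after corrections the count is 624 − 7 + 15 = 632 annual rings.
A: Extension rate ≈ 219.2 / 632 = 0.347 mm per year.
B's length ≈ 0.347 × 421 = 146.1 mm.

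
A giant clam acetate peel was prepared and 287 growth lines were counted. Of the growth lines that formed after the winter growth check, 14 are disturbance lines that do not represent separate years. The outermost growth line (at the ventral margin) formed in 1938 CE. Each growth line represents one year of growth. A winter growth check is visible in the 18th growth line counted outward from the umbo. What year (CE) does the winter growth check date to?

1683 CE

287 − 18 = 269 growth lines lie beyond the winter growth check toward the ventral margin.
Excluding 14 false growth lines: 269 − 14 = 255.
Counting back 255 years from 1938 CE places the winter growth check in 1938 − 255 = 1683 CE.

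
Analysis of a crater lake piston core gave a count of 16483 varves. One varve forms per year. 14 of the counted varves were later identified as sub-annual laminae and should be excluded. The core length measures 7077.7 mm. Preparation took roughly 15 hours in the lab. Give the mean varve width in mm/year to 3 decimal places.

0.430 mm/year

Adjusted count: 16483 − 14 = 16469 varves.
7077.7 mm over 16469 years gives 7077.7 / 16469 ≈ 0.430 mm/year.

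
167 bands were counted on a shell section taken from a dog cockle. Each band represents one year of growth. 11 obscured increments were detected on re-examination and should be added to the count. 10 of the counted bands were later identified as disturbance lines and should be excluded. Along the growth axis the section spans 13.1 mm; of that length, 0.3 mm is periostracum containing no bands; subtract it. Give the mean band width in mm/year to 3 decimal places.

After corrections the count is 167 − 10 + 11 = 168 bands.
Removing the 0.3 mm offcut leaves 13.1 − 0.3 = 12.8 mm.
Extension rate ≈ 12.8 / 168 = 0.076 mm/year.

0.076 mm/year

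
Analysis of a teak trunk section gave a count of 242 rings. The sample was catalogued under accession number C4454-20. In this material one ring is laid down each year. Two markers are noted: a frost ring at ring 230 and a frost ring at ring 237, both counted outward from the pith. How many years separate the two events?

The two markers are separated by 237 − 230 = 7 rings.
At one ring per year, 7 years elapsed between them.

7 years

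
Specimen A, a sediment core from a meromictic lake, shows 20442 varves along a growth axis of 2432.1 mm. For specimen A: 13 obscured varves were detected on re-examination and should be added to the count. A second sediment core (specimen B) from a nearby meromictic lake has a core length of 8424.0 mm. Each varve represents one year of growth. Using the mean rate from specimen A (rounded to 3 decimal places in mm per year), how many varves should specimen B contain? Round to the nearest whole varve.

Specimen A: correcting the raw count gives 20442 + 13 = 20455 true varves.
A: Extension rate ≈ 2432.1 / 20455 = 0.119 mm per year.
B spans 8424.0 / 0.119 = 70789.92 years ≈ 70790 varves.

70790 varves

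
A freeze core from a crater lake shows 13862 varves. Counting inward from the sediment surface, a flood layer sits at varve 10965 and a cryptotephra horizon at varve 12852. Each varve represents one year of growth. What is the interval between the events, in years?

12852 − 10965 = 1887 varves lie between the two events.
That is 1887 years at one varve per year.

1887 years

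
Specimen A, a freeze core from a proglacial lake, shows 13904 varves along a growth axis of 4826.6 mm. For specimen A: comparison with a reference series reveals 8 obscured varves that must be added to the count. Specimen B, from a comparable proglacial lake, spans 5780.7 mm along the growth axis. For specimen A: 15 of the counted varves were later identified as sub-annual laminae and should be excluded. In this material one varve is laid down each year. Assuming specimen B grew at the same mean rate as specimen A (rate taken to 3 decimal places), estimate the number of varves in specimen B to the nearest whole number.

16659 varves

Specimen A: true varve count = 13904 − 15 + 8 = 13897.
A: Extension rate ≈ 4826.6 / 13897 = 0.347 mm/year.
B spans 5780.7 / 0.347 = 16659.08 years ≈ 16659 varves.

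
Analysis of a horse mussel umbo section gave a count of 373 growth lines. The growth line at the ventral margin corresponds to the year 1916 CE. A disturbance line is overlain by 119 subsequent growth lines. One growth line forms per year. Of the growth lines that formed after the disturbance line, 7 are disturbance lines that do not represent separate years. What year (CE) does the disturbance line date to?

1804 CE

119 growth lines formed after the disturbance line.
Removing the 7 false growth lines leaves 119 − 7 = 112 true growth lines beyond the disturbance line.
The growth line at the ventral margin is 1916 CE, so the disturbance line dates to 1916 − 112 = 1804 CE.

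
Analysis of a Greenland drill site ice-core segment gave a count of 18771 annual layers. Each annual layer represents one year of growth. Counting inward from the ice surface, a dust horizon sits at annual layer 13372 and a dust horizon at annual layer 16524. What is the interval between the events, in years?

3152 yr

Separation: 16524 − 13372 = 3152 annual layers.
That is 3152 years at one annual layer per year.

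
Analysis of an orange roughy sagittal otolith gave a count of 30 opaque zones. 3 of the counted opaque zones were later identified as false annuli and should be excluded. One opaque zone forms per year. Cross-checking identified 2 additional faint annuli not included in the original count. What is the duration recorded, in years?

After corrections the count is 30 − 3 + 2 = 29 opaque zones.
With a one-to-one opaque zone periodicity this is 29 years.

29 years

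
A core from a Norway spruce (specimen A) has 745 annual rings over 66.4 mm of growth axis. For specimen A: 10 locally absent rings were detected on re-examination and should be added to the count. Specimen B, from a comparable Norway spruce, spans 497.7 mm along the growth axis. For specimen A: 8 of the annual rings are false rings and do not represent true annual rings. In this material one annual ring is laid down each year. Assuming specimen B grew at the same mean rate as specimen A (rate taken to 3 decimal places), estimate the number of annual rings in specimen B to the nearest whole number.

5592 annual rings

Specimen A: adjusted count: 745 − 8 + 10 = 747 annual rings.
A: Mean rate = 66.4 mm / 747 years ≈ 0.089 mm/year.
B spans 497.7 / 0.089 = 5592.13 years ≈ 5592 annual rings.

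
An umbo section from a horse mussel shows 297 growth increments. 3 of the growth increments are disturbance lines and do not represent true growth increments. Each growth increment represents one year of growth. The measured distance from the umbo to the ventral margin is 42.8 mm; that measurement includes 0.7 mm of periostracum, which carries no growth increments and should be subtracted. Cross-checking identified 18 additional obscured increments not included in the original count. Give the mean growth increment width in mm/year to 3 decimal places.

0.135 mm/year

True growth increment count = 297 − 3 + 18 = 312.
Removing the 0.7 mm offcut leaves 42.8 − 0.7 = 42.1 mm.
42.1 mm over 312 years gives 42.1 / 312 ≈ 0.135 mm/year.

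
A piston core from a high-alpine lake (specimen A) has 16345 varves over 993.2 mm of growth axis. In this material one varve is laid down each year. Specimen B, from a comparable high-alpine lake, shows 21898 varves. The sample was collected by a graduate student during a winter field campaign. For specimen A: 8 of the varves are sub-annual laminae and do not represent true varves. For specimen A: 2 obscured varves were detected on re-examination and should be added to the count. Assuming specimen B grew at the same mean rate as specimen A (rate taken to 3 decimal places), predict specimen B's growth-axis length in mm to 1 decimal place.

1335.8 mm

Specimen A: after corrections the count is 16345 − 8 + 2 = 16339 varves.
A: Extension rate ≈ 993.2 / 16339 = 0.061 mm/year.
B's length ≈ 0.061 × 21898 = 1335.8 mm.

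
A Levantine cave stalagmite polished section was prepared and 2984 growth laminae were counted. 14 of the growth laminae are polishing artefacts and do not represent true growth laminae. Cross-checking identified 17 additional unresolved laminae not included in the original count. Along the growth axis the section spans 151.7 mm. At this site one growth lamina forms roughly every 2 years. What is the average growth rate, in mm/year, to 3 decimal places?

0.025 mm/year

True growth lamina count = 2984 − 14 + 17 = 2987.
Multiplying by 2 years per growth lamina: 2987 × 2 = 5974 years.
Extension rate ≈ 151.7 / 5974 = 0.025 mm/year.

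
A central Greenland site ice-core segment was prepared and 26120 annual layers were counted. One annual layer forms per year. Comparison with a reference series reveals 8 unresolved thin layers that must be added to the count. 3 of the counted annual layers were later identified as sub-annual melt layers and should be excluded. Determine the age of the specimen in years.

26125 yr

After corrections the count is 26120 − 3 + 8 = 26125 annual layers.
With a one-to-one annual layer periodicity this is 26125 years.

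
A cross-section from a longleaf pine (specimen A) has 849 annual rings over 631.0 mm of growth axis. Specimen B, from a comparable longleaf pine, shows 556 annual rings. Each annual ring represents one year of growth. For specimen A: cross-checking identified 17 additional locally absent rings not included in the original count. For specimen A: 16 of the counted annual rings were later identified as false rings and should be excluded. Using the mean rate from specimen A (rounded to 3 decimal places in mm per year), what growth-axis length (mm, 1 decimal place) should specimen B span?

412.6 mm

Specimen A: true annual ring count = 849 − 16 + 17 = 850.
A: Extension rate ≈ 631.0 / 850 = 0.742 mm per year.
B's length ≈ 0.742 × 556 = 412.6 mm.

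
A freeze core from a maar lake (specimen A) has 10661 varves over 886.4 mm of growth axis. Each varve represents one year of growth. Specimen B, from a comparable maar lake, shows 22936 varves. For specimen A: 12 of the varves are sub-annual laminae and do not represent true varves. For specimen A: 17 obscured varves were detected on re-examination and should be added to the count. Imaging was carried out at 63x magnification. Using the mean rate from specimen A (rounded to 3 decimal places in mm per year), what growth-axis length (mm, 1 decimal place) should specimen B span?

1903.7 mm

Specimen A: adjusted count: 10661 − 12 + 17 = 10666 varves.
A: Mean rate = 886.4 mm / 10666 years ≈ 0.083 mm/yr.
B's length ≈ 0.083 × 22936 = 1903.7 mm.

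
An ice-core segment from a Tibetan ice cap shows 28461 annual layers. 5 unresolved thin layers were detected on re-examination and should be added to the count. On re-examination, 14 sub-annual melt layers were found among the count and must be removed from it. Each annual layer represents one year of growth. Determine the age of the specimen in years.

28452 yr

Adjusted count: 28461 − 14 + 5 = 28452 annual layers.
At one annual layer per year, that is 28452 years.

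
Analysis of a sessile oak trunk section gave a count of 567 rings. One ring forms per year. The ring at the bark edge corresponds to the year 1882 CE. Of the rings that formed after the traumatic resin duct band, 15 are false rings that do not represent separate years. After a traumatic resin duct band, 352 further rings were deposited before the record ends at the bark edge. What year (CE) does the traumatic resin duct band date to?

1545 CE

There are 352 rings younger than the traumatic resin duct band.
Removing the 15 false rings leaves 352 − 15 = 337 true rings beyond the traumatic resin duct band.
Counting back 337 years from 1882 CE places the traumatic resin duct band in 1882 − 337 = 1545 CE.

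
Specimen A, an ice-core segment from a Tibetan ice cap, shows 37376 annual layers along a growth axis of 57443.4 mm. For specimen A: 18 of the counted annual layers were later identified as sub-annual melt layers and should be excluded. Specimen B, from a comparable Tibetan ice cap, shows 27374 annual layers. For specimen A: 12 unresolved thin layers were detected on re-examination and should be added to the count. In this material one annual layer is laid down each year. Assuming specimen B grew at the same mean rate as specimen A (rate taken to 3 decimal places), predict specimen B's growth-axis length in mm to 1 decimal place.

42073.8 mm

Specimen A: correcting the raw count gives 37376 − 18 + 12 = 37370 true annual layers.
A: 57443.4 mm over 37370 years gives 57443.4 / 37370 ≈ 1.537 mm per year.
For B, 1.537 mm/year × 27374 years = 42073.8 mm.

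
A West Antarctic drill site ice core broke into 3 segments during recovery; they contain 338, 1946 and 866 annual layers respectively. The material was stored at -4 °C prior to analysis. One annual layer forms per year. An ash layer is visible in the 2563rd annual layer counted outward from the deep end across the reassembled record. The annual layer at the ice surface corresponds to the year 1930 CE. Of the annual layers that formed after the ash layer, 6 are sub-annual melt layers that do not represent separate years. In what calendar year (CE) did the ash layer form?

Total annual layers = 338 + 1946 + 866 = 3150.
The ash layer sits at annual layer 2563 from the deep end, so 3150 − 2563 = 587 annual layers formed after it.
Excluding 6 false annual layers: 587 − 6 = 581.
The annual layer at the ice surface is 1930 CE, so the ash layer dates to 1930 − 581 = 1349 CE.

1349 CE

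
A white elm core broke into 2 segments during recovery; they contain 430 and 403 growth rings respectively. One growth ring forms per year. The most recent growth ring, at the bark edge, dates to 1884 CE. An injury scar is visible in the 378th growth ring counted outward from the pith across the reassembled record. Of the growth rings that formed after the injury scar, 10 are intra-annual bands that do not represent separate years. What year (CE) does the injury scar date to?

1439 CE

Total growth rings = 430 + 403 = 833.
833 − 378 = 455 growth rings lie beyond the injury scar toward the bark edge.
Removing the 10 false growth rings leaves 455 − 10 = 445 true growth rings beyond the injury scar.
1884 − 445 = 1439 CE.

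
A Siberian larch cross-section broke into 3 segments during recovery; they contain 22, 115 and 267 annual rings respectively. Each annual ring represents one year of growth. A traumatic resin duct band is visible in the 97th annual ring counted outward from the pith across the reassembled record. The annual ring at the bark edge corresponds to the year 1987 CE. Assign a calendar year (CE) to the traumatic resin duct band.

Total annual rings = 22 + 115 + 267 = 404.
The traumatic resin duct band sits at annual ring 97 from the pith, so 404 − 97 = 307 annual rings formed after it.
The annual ring at the bark edge is 1987 CE, so the traumatic resin duct band dates to 1987 − 307 = 1680 CE.

1680 CE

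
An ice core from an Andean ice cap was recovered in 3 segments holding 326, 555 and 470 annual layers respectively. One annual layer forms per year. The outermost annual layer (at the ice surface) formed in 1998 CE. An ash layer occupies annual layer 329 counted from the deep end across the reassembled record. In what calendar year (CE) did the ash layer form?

976 CE

Total annual layers = 326 + 555 + 470 = 1351.
The ash layer sits at annual layer 329 from the deep end, so 1351 − 329 = 1022 annual layers formed after it.
The annual layer at the ice surface is 1998 CE, so the ash layer dates to 1998 − 1022 = 976 CE.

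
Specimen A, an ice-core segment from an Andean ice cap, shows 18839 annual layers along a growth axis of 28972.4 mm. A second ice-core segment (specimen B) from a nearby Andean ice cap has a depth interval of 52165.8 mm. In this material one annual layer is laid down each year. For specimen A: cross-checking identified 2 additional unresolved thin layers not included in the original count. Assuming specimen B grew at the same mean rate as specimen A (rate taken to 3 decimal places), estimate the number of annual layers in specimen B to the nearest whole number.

Specimen A: after corrections the count is 18839 + 2 = 18841 annual layers.
A: Extension rate ≈ 28972.4 / 18841 = 1.538 mm/year.
Specimen B: 52165.8 mm / 1.538 mm per year = 33917.95 years ≈ 33918 annual layers.

33918 annual layers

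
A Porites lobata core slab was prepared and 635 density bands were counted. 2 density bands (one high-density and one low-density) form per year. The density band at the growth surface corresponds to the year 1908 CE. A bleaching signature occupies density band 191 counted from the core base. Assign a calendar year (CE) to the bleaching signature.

1686 CE

635 − 191 = 444 density bands lie beyond the bleaching signature toward the growth surface.
Dividing by 2 density bands per year: 444 / 2 = 222 years.
Counting back 222 years from 1908 CE places the bleaching signature in 1908 − 222 = 1686 CE.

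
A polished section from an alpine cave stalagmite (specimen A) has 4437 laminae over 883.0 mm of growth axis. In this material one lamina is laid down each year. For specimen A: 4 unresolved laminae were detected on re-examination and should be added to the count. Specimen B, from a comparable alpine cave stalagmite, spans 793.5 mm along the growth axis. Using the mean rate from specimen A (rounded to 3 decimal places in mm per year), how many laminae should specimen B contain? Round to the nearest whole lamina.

3987 laminae

Specimen A: true lamina count = 4437 + 4 = 4441.
A: Mean rate = 883.0 mm / 4441 years ≈ 0.199 mm/yr.
Specimen B: 793.5 mm / 0.199 mm per year = 3987.44 years ≈ 3987 laminae.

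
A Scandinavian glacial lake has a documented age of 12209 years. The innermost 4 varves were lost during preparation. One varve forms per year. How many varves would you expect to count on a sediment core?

Expected varves over 12209 years: 12209.
Subtracting the 4 varves not captured gives 12209 − 4 = 12205 varves in the record.

12205 varves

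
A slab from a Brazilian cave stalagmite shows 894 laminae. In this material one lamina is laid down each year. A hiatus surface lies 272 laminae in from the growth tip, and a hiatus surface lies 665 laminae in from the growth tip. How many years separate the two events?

393 years

Separation: 665 − 272 = 393 laminae.
At one lamina per year, 393 years elapsed between them.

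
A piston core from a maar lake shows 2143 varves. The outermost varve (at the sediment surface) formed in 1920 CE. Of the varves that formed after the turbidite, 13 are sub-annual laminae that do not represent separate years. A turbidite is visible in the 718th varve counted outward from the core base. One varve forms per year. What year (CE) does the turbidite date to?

The turbidite sits at varve 718 from the core base, so 2143 − 718 = 1425 varves formed after it.
Removing the 13 false varves leaves 1425 − 13 = 1412 true varves beyond the turbidite.
The varve at the sediment surface is 1920 CE, so the turbidite dates to 1920 − 1412 = 508 CE.

508 CE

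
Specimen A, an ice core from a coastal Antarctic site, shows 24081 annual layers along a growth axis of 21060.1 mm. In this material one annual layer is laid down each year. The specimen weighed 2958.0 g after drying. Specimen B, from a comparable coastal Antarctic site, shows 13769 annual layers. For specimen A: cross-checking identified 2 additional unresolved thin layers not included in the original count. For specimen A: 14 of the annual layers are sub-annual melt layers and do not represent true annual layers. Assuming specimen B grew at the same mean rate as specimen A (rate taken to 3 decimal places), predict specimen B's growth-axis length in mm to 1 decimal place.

12047.9 mm

Specimen A: true annual layer count = 24081 − 14 + 2 = 24069.
A: Mean rate = 21060.1 mm / 24069 years ≈ 0.875 mm/year.
B's length ≈ 0.875 × 13769 = 12047.9 mm.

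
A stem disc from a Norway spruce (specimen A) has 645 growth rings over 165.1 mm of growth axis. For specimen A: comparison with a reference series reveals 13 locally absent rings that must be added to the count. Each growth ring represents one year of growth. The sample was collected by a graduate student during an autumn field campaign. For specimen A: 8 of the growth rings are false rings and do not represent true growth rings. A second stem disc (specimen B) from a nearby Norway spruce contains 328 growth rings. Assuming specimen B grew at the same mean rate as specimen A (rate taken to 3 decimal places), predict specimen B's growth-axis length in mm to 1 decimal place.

Specimen A: after corrections the count is 645 − 8 + 13 = 650 growth rings.
A: Extension rate ≈ 165.1 / 650 = 0.254 mm per year.
Length of B = 0.254 × 328 = 83.3 mm.

83.3 mm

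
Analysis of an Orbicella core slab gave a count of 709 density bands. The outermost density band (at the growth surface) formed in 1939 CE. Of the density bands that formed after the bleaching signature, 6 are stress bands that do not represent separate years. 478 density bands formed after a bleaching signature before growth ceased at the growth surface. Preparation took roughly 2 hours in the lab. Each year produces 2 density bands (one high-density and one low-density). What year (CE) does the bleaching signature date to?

1703 CE

There are 478 density bands younger than the bleaching signature.
478 − 6 false = 472 true density bands after the bleaching signature.
With 2 density bands per year, 472 / 2 = 236 years.
Counting back 236 years from 1939 CE places the bleaching signature in 1939 − 236 = 1703 CE.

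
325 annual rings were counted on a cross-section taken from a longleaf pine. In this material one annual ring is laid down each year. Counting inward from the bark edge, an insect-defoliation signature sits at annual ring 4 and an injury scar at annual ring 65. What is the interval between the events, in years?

61 yr

65 − 4 = 61 annual rings lie between the two events.
One annual ring per year makes the interval 61 years.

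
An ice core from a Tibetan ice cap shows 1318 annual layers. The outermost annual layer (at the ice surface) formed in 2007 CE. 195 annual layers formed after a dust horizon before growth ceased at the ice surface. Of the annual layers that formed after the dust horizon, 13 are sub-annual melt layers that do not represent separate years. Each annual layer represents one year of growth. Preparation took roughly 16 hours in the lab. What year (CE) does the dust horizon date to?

195 annual layers post-date the dust horizon.
Removing the 13 false annual layers leaves 195 − 13 = 182 true annual layers beyond the dust horizon.
Counting back 182 years from 2007 CE places the dust horizon in 2007 − 182 = 1825 CE.

1825 CE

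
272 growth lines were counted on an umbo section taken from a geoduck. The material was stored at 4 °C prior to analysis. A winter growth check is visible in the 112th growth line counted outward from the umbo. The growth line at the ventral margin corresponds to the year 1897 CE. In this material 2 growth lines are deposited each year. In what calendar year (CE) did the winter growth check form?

1817 CE

The winter growth check sits at growth line 112 from the umbo, so 272 − 112 = 160 growth lines formed after it.
Dividing by 2 growth lines per year: 160 / 2 = 80 years.
The growth line at the ventral margin is 1897 CE, so the winter growth check dates to 1897 − 80 = 1817 CE.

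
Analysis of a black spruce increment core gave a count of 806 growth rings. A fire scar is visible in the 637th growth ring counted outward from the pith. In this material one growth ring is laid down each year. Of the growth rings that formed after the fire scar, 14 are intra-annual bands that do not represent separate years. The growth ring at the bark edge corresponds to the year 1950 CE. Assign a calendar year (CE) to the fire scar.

806 − 637 = 169 growth rings lie beyond the fire scar toward the bark edge.
Excluding 14 false growth rings: 169 − 14 = 155.
The growth ring at the bark edge is 1950 CE, so the fire scar dates to 1950 − 155 = 1795 CE.

1795 CE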